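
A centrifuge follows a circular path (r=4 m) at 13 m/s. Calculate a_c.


Given: v = 13 m/s, r = 4 m
Using a_c = v^2 / r
a_c = 13^2 / 4
a_c = 169 / 4
a_c = 169/4 m/s^2

169/4 m/s^2


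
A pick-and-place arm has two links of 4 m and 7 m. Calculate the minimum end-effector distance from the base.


Given: L1 = 4 m, L2 = 7 m
For a 2-link planar arm, min reach = |L1 - L2| (second link folded back)
Min reach = |4 - 7|
Min reach = 3 m

3 m


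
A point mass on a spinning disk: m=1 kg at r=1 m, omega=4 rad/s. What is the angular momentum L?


Given: m = 1 kg, r = 1 m, omega = 4 rad/s
For a point mass: I = m*r^2
I = 1*1^2 = 1*1 = 1
L = I*omega = 1*4
L = 4 kg*m^2/s

4 kg*m^2/s


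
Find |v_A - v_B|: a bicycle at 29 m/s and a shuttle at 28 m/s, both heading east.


Given: v_A = 29 m/s east, v_B = 28 m/s east
Both move in the same direction; relative speed = |v_A - v_B|
|29 - 28| = |1|
= 1 m/s

1 m/s


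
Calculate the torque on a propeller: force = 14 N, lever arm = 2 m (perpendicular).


Given: F = 14 N, r = 2 m, angle = 90 deg (perpendicular)
Using tau = F * r * sin(90)
sin(90) = 1
tau = 14 * 2 * 1
tau = 28 Nm

28 Nm


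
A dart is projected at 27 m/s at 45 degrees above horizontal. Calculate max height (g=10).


Given: v0 = 27 m/s, theta = 45 deg, g = 10 m/s^2
sin^2(45) = 1/2
Using H = v0^2 * sin^2(theta) / (2*g)
H = 27^2 * 1/2 / (2*10)
H = 729 * 1/2 / 20
H = 729/2 / 20
H = 729/40 m

729/40 m


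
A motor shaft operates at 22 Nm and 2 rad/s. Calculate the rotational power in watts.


Given: tau = 22 Nm, omega = 2 rad/s
Using P = tau * omega
P = 22 * 2
P = 44 W

44 W


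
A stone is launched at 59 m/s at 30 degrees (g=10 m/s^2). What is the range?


Given: v0 = 59 m/s, theta = 30 deg, g = 10 m/s^2
sin(2*30) = sin(60) = sqrt(3)/2
Using R = v0^2 * sin(2*theta) / g
R = 59^2 * (sqrt(3)/2) / 10
R = 3481 * sqrt(3) / 20
R = 3481/20*sqrt(3) m

3481/20*sqrt(3) m


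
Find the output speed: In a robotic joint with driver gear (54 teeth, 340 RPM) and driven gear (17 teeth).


Given: N1 = 54 teeth, w1 = 340 RPM, N2 = 17 teeth
Using N1*w1 = N2*w2
w2 = N1*w1 / N2
w2 = 54*340 / 17
w2 = 18360 / 17
w2 = 1080 RPM

1080 RPM


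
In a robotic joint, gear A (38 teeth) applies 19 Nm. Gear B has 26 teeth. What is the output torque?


Given: N1 = 38, N2 = 26, T1 = 19 Nm
Using T2/T1 = N2/N1
T2 = T1 * N2 / N1
T2 = 19 * 26 / 38
T2 = 494 / 38
T2 = 13 Nm

13 Nm


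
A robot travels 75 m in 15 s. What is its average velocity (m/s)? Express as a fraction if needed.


Given: distance d = 75 m, time t = 15 s
Using v = d / t
v = 75 / 15
v = 5 m/s

5 m/s


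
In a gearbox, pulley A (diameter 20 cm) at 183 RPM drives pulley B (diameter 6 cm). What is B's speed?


Given: D1 = 20 cm, w1 = 183 RPM, D2 = 6 cm
Using D1*w1 = D2*w2
w2 = D1*w1 / D2
w2 = 20*183 / 6
w2 = 3660 / 6
w2 = 610 RPM

610 RPM


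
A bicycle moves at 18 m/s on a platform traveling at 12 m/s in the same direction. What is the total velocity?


Given: object velocity = 18 m/s, platform velocity = 12 m/s (same direction)
Using classical velocity addition: v_total = v_object + v_platform
v_total = 18 + 12
v_total = 30 m/s

30 m/s


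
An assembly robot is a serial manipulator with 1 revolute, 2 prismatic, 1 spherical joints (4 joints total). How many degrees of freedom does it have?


Given: serial robot with 1 revolute, 2 prismatic, 1 spherical joints
DOF contribution per joint type: revolute=1, prismatic=1, spherical=3, fixed=0
DOF = 1*1 + 2*1 + 1*3
DOF = 6

6


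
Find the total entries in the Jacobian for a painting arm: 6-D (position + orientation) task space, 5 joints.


Given: task space dimension = 6, joints = 5
Jacobian is a 6 x 5 matrix
Total entries = rows * columns
Total = 6 * 5
Total = 30

30


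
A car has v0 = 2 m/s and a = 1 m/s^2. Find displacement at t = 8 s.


Given: v0 = 2 m/s, a = 1 m/s^2, t = 8 s
Using s = v0*t + (1/2)*a*t^2
s = 2*8 + (1/2)*1*8^2
s = 16 + (1/2)*64
s = 16 + 32
s = 48

48 m


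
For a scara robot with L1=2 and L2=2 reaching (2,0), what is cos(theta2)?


Given: L1 = 2, L2 = 2, target (x, y) = (2, 0)
Using cos(theta2) = (x^2 + y^2 - L1^2 - L2^2) / (2*L1*L2)
x^2 + y^2 = 2^2 + 0 = 4
L1^2 + L2^2 = 4 + 4 = 8
Numerator = 4 - 8 = -4
Denominator = 2*2*2 = 8
cos(theta2) = -4/8 = -1/2

-1/2


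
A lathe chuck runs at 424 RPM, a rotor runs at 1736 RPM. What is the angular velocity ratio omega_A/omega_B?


Given: RPM_A = 424, RPM_B = 1736
omega = 2*pi*RPM/60, so omega_A/omega_B = RPM_A / RPM_B
omega_A/omega_B = 424 / 1736
omega_A/omega_B = 53/217

53/217


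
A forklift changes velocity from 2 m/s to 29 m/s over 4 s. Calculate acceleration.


Given: initial velocity v0 = 2 m/s, final velocity v = 29 m/s, time t = 4 s
Using a = (v - v0) / t
a = (29 - 2) / 4
a = 27 / 4
a = 27/4 m/s^2

27/4 m/s^2


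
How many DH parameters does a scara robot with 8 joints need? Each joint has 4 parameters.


Given: 8 joints, 4 DH parameters per joint (d, theta, a, alpha)
Total DH parameters = number_of_joints * 4
Total = 8 * 4
Total = 32

32


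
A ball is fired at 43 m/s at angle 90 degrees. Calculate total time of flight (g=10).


Given: v0 = 43 m/s, theta = 90 deg, g = 10 m/s^2
sin(90) = 1
Using T = 2*v0*sin(theta) / g
T = 2*43*1 / 10
T = 86 / 10
T = 43/5 s

43/5 s


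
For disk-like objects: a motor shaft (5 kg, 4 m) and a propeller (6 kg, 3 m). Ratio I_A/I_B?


Given: M1=5 kg, R1=4 m, M2=6 kg, R2=3 m
For a disk: I = (1/2)*M*R^2, so I_A/I_B = (M1*R1^2)/(M2*R2^2)
M1*R1^2 = 5*16 = 80
M2*R2^2 = 6*9 = 54
I_A/I_B = 80/54 = 40/27

40/27


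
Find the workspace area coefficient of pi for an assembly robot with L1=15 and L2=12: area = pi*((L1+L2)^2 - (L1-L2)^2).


Given: L1 = 15, L2 = 12
(L1+L2)^2 = (27)^2 = 729
(L1-L2)^2 = (3)^2 = 9
Difference = 729 - 9 = 720
This equals 4*L1*L2 = 4*15*12 = 720
Workspace area = 720*pi

720


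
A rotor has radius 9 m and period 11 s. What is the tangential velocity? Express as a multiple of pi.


Given: radius r = 9 m, period T = 11 s
Using v = 2*pi*r / T
v = 2*pi*9 / 11
v = 18*pi / 11
v = 18/11*pi m/s

18/11*pi m/s


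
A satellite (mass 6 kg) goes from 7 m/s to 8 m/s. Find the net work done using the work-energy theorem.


Given: m = 6 kg, v0 = 7 m/s, v = 8 m/s
Using W = (1/2)*m*(v^2 - v0^2)
v^2 = 8^2 = 64
v0^2 = 7^2 = 49
v^2 - v0^2 = 64 - 49 = 15
W = (1/2)*6*15 = 45 J

45 J


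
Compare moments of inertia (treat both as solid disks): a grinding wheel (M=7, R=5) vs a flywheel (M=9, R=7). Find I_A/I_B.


Given: M1=7 kg, R1=5 m, M2=9 kg, R2=7 m
For a disk: I = (1/2)*M*R^2, so I_A/I_B = (M1*R1^2)/(M2*R2^2)
M1*R1^2 = 7*25 = 175
M2*R2^2 = 9*49 = 441
I_A/I_B = 175/441 = 25/63

25/63


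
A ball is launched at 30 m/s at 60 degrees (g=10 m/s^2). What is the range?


Given: v0 = 30 m/s, theta = 60 deg, g = 10 m/s^2
sin(2*60) = sin(120) = sqrt(3)/2
Using R = v0^2 * sin(2*theta) / g
R = 30^2 * (sqrt(3)/2) / 10
R = 900 * sqrt(3) / 20
R = 45*sqrt(3) m

45*sqrt(3) m


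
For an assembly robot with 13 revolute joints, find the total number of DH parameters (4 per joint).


Given: 13 joints, 4 DH parameters per joint (d, theta, a, alpha)
Total DH parameters = number_of_joints * 4
Total = 13 * 4
Total = 52

52


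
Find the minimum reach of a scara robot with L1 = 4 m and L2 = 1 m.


Given: L1 = 4 m, L2 = 1 m
For a 2-link planar arm, min reach = |L1 - L2| (second link folded back)
Min reach = |4 - 1|
Min reach = 3 m

3 m


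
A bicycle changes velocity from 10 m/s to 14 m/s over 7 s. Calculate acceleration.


Given: initial velocity v0 = 10 m/s, final velocity v = 14 m/s, time t = 7 s
Using a = (v - v0) / t
a = (14 - 10) / 7
a = 4 / 7
a = 4/7 m/s^2

4/7 m/s^2


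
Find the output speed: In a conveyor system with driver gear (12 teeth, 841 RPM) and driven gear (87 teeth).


Given: N1 = 12 teeth, w1 = 841 RPM, N2 = 87 teeth
Using N1*w1 = N2*w2
w2 = N1*w1 / N2
w2 = 12*841 / 87
w2 = 10092 / 87
w2 = 116 RPM

116 RPM


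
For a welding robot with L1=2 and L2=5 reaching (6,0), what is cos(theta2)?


Given: L1 = 2, L2 = 5, target (x, y) = (6, 0)
Using cos(theta2) = (x^2 + y^2 - L1^2 - L2^2) / (2*L1*L2)
x^2 + y^2 = 6^2 + 0 = 36
L1^2 + L2^2 = 4 + 25 = 29
Numerator = 36 - 29 = 7
Denominator = 2*2*5 = 20
cos(theta2) = 7/20 = 7/20

7/20


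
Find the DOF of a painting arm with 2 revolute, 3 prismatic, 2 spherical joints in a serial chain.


Given: serial robot with 2 revolute, 3 prismatic, 2 spherical joints
DOF contribution per joint type: revolute=1, prismatic=1, spherical=3, fixed=0
DOF = 2*1 + 3*1 + 2*3
DOF = 11

11


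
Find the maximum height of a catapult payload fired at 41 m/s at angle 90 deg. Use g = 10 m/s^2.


Given: v0 = 41 m/s, theta = 90 deg, g = 10 m/s^2
sin^2(90) = 1
Using H = v0^2 * sin^2(theta) / (2*g)
H = 41^2 * 1 / (2*10)
H = 1681 * 1 / 20
H = 1681 / 20
H = 1681/20 m

1681/20 m


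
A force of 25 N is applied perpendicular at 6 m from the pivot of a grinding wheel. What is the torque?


Given: F = 25 N, r = 6 m, angle = 90 deg (perpendicular)
Using tau = F * r * sin(90)
sin(90) = 1
tau = 25 * 6 * 1
tau = 150 Nm

150 Nm


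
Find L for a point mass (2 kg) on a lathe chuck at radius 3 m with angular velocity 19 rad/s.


Given: m = 2 kg, r = 3 m, omega = 19 rad/s
For a point mass: I = m*r^2
I = 2*3^2 = 2*9 = 18
L = I*omega = 18*19
L = 342 kg*m^2/s

342 kg*m^2/s


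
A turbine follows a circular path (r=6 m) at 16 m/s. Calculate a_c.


Given: v = 16 m/s, r = 6 m
Using a_c = v^2 / r
a_c = 16^2 / 6
a_c = 256 / 6
a_c = 128/3 m/s^2

128/3 m/s^2


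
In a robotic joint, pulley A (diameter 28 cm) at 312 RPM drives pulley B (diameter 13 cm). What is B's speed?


Given: D1 = 28 cm, w1 = 312 RPM, D2 = 13 cm
Using D1*w1 = D2*w2
w2 = D1*w1 / D2
w2 = 28*312 / 13
w2 = 8736 / 13
w2 = 672 RPM

672 RPM


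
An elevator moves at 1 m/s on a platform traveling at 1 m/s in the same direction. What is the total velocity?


Given: object velocity = 1 m/s, platform velocity = 1 m/s (same direction)
Using classical velocity addition: v_total = v_object + v_platform
v_total = 1 + 1
v_total = 2 m/s

2 m/s


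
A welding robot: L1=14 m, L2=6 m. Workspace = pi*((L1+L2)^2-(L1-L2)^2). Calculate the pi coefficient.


Given: L1 = 14, L2 = 6
(L1+L2)^2 = (20)^2 = 400
(L1-L2)^2 = (8)^2 = 64
Difference = 400 - 64 = 336
This equals 4*L1*L2 = 4*14*6 = 336
Workspace area = 336*pi

336


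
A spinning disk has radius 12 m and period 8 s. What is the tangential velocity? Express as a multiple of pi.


Given: radius r = 12 m, period T = 8 s
Using v = 2*pi*r / T
v = 2*pi*12 / 8
v = 24*pi / 8
v = 3*pi m/s

3*pi m/s


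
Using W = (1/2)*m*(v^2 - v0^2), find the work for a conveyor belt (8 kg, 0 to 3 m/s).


Given: m = 8 kg, v0 = 0 m/s, v = 3 m/s
Using W = (1/2)*m*(v^2 - v0^2)
v^2 = 3^2 = 9
v0^2 = 0^2 = 0
v^2 - v0^2 = 9 - 0 = 9
W = (1/2)*8*9 = 36 J

36 J


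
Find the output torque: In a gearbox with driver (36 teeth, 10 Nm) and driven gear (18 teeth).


Given: N1 = 36, N2 = 18, T1 = 10 Nm
Using T2/T1 = N2/N1
T2 = T1 * N2 / N1
T2 = 10 * 18 / 36
T2 = 180 / 36
T2 = 5 Nm

5 Nm


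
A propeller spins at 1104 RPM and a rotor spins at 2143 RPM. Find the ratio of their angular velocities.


Given: RPM_A = 1104, RPM_B = 2143
omega = 2*pi*RPM/60, so omega_A/omega_B = RPM_A / RPM_B
omega_A/omega_B = 1104 / 2143
omega_A/omega_B = 1104/2143

1104/2143


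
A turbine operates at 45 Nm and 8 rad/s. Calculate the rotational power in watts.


Given: tau = 45 Nm, omega = 8 rad/s
Using P = tau * omega
P = 45 * 8
P = 360 W

360 W


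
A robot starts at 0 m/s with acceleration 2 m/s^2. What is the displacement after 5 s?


Given: v0 = 0 m/s, a = 2 m/s^2, t = 5 s
Using s = v0*t + (1/2)*a*t^2
s = 0*5 + (1/2)*2*5^2
s = 0 + (1/2)*50
s = 0 + 25
s = 25

25 m


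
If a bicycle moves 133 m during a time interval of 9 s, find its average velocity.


Given: distance d = 133 m, time t = 9 s
Using v = d / t
v = 133 / 9
v = 133/9 m/s

133/9 m/s


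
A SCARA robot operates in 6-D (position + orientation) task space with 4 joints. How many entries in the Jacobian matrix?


Given: task space dimension = 6, joints = 4
Jacobian is a 6 x 4 matrix
Total entries = rows * columns
Total = 6 * 4
Total = 24

24


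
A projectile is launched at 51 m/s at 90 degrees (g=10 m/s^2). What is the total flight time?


Given: v0 = 51 m/s, theta = 90 deg, g = 10 m/s^2
sin(90) = 1
Using T = 2*v0*sin(theta) / g
T = 2*51*1 / 10
T = 102 / 10
T = 51/5 s

51/5 s


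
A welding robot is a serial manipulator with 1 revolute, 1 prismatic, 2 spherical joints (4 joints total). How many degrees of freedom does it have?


Given: serial robot with 1 revolute, 1 prismatic, 2 spherical joints
DOF contribution per joint type: revolute=1, prismatic=1, spherical=3, fixed=0
DOF = 1*1 + 1*1 + 2*3
DOF = 8

8


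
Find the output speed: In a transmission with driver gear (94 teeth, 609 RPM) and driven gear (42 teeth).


Given: N1 = 94 teeth, w1 = 609 RPM, N2 = 42 teeth
Using N1*w1 = N2*w2
w2 = N1*w1 / N2
w2 = 94*609 / 42
w2 = 57246 / 42
w2 = 1363 RPM

1363 RPM


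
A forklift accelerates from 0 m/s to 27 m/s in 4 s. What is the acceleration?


Given: initial velocity v0 = 0 m/s, final velocity v = 27 m/s, time t = 4 s
Using a = (v - v0) / t
a = (27 - 0) / 4
a = 27 / 4
a = 27/4 m/s^2

27/4 m/s^2


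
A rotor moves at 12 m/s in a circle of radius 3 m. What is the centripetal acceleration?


Given: v = 12 m/s, r = 3 m
Using a_c = v^2 / r
a_c = 12^2 / 3
a_c = 144 / 3
a_c = 48 m/s^2

48 m/s^2


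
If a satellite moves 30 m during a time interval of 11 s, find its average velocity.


Given: distance d = 30 m, time t = 11 s
Using v = d / t
v = 30 / 11
v = 30/11 m/s

30/11 m/s


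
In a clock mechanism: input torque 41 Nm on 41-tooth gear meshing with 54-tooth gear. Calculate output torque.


Given: N1 = 41, N2 = 54, T1 = 41 Nm
Using T2/T1 = N2/N1
T2 = T1 * N2 / N1
T2 = 41 * 54 / 41
T2 = 2214 / 41
T2 = 54 Nm

54 Nm


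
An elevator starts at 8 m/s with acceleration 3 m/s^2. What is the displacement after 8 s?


Given: v0 = 8 m/s, a = 3 m/s^2, t = 8 s
Using s = v0*t + (1/2)*a*t^2
s = 8*8 + (1/2)*3*8^2
s = 64 + (1/2)*192
s = 64 + 96
s = 160

160 m


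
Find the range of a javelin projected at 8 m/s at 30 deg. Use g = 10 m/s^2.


Given: v0 = 8 m/s, theta = 30 deg, g = 10 m/s^2
sin(2*30) = sin(60) = sqrt(3)/2
Using R = v0^2 * sin(2*theta) / g
R = 8^2 * (sqrt(3)/2) / 10
R = 64 * sqrt(3) / 20
R = 16/5*sqrt(3) m

16/5*sqrt(3) m


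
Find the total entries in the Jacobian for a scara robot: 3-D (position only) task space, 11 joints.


Given: task space dimension = 3, joints = 11
Jacobian is a 3 x 11 matrix
Total entries = rows * columns
Total = 3 * 11
Total = 33

33


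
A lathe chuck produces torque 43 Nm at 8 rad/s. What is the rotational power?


Given: tau = 43 Nm, omega = 8 rad/s
Using P = tau * omega
P = 43 * 8
P = 344 W

344 W


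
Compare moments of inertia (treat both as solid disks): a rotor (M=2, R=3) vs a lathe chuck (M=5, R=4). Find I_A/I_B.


Given: M1=2 kg, R1=3 m, M2=5 kg, R2=4 m
For a disk: I = (1/2)*M*R^2, so I_A/I_B = (M1*R1^2)/(M2*R2^2)
M1*R1^2 = 2*9 = 18
M2*R2^2 = 5*16 = 80
I_A/I_B = 18/80 = 9/40

9/40


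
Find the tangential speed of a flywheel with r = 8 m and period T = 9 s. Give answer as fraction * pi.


Given: radius r = 8 m, period T = 9 s
Using v = 2*pi*r / T
v = 2*pi*8 / 9
v = 16*pi / 9
v = 16/9*pi m/s

16/9*pi m/s


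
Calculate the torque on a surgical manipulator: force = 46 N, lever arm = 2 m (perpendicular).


Given: F = 46 N, r = 2 m, angle = 90 deg (perpendicular)
Using tau = F * r * sin(90)
sin(90) = 1
tau = 46 * 2 * 1
tau = 92 Nm

92 Nm


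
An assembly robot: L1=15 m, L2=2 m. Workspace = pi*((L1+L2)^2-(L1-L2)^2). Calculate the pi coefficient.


Given: L1 = 15, L2 = 2
(L1+L2)^2 = (17)^2 = 289
(L1-L2)^2 = (13)^2 = 169
Difference = 289 - 169 = 120
This equals 4*L1*L2 = 4*15*2 = 120
Workspace area = 120*pi

120


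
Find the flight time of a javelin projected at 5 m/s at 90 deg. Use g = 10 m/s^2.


Given: v0 = 5 m/s, theta = 90 deg, g = 10 m/s^2
sin(90) = 1
Using T = 2*v0*sin(theta) / g
T = 2*5*1 / 10
T = 10 / 10
T = 1 s

1 s


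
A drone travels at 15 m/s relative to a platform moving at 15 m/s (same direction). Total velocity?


Given: object velocity = 15 m/s, platform velocity = 15 m/s (same direction)
Using classical velocity addition: v_total = v_object + v_platform
v_total = 15 + 15
v_total = 30 m/s

30 m/s


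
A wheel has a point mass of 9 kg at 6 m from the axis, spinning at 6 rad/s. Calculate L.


Given: m = 9 kg, r = 6 m, omega = 6 rad/s
For a point mass: I = m*r^2
I = 9*6^2 = 9*36 = 324
L = I*omega = 324*6
L = 1944 kg*m^2/s

1944 kg*m^2/s


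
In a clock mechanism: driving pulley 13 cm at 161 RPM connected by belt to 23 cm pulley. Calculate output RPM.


Given: D1 = 13 cm, w1 = 161 RPM, D2 = 23 cm
Using D1*w1 = D2*w2
w2 = D1*w1 / D2
w2 = 13*161 / 23
w2 = 2093 / 23
w2 = 91 RPM

91 RPM


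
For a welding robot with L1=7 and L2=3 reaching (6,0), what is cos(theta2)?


Given: L1 = 7, L2 = 3, target (x, y) = (6, 0)
Using cos(theta2) = (x^2 + y^2 - L1^2 - L2^2) / (2*L1*L2)
x^2 + y^2 = 6^2 + 0 = 36
L1^2 + L2^2 = 49 + 9 = 58
Numerator = 36 - 58 = -22
Denominator = 2*7*3 = 42
cos(theta2) = -22/42 = -11/21

-11/21


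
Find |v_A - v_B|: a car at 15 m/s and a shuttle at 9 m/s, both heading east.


Given: v_A = 15 m/s east, v_B = 9 m/s east
Both move in the same direction; relative speed = |v_A - v_B|
|15 - 9| = |6|
= 6 m/s

6 m/s


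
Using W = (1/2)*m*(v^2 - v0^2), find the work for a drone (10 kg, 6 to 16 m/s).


Given: m = 10 kg, v0 = 6 m/s, v = 16 m/s
Using W = (1/2)*m*(v^2 - v0^2)
v^2 = 16^2 = 256
v0^2 = 6^2 = 36
v^2 - v0^2 = 256 - 36 = 220
W = (1/2)*10*220 = 1100 J

1100 J


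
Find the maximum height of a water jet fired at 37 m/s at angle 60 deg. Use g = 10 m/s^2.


Given: v0 = 37 m/s, theta = 60 deg, g = 10 m/s^2
sin^2(60) = 3/4
Using H = v0^2 * sin^2(theta) / (2*g)
H = 37^2 * 3/4 / (2*10)
H = 1369 * 3/4 / 20
H = 4107/4 / 20
H = 4107/80 m

4107/80 m


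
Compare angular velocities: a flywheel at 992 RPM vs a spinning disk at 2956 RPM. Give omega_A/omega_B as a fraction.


Given: RPM_A = 992, RPM_B = 2956
omega = 2*pi*RPM/60, so omega_A/omega_B = RPM_A / RPM_B
omega_A/omega_B = 992 / 2956
omega_A/omega_B = 248/739

248/739


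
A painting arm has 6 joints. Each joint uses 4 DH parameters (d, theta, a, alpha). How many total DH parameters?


Given: 6 joints, 4 DH parameters per joint (d, theta, a, alpha)
Total DH parameters = number_of_joints * 4
Total = 6 * 4
Total = 24

24


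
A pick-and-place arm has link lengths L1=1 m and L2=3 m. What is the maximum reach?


Given: L1 = 1 m, L2 = 3 m
For a 2-link planar arm, max reach = L1 + L2 (fully extended)
Max reach = 1 + 3
Max reach = 4 m

4 m


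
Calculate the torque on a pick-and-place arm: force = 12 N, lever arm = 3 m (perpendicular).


Given: F = 12 N, r = 3 m, angle = 90 deg (perpendicular)
Using tau = F * r * sin(90)
sin(90) = 1
tau = 12 * 3 * 1
tau = 36 Nm

36 Nm


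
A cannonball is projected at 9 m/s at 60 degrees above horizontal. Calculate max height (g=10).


Given: v0 = 9 m/s, theta = 60 deg, g = 10 m/s^2
sin^2(60) = 3/4
Using H = v0^2 * sin^2(theta) / (2*g)
H = 9^2 * 3/4 / (2*10)
H = 81 * 3/4 / 20
H = 243/4 / 20
H = 243/80 m

243/80 m


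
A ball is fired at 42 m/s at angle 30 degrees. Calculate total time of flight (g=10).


Given: v0 = 42 m/s, theta = 30 deg, g = 10 m/s^2
sin(30) = 1/2
Using T = 2*v0*sin(theta) / g
T = 2*42*1/2 / 10
T = 42 / 10
T = 21/5 s

21/5 s


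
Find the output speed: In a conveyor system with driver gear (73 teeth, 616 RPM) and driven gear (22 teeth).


Given: N1 = 73 teeth, w1 = 616 RPM, N2 = 22 teeth
Using N1*w1 = N2*w2
w2 = N1*w1 / N2
w2 = 73*616 / 22
w2 = 44968 / 22
w2 = 2044 RPM

2044 RPM


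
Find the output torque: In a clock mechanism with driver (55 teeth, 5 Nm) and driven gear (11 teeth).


Given: N1 = 55, N2 = 11, T1 = 5 Nm
Using T2/T1 = N2/N1
T2 = T1 * N2 / N1
T2 = 5 * 11 / 55
T2 = 55 / 55
T2 = 1 Nm

1 Nm


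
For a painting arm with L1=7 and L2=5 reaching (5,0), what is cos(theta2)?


Given: L1 = 7, L2 = 5, target (x, y) = (5, 0)
Using cos(theta2) = (x^2 + y^2 - L1^2 - L2^2) / (2*L1*L2)
x^2 + y^2 = 5^2 + 0 = 25
L1^2 + L2^2 = 49 + 25 = 74
Numerator = 25 - 74 = -49
Denominator = 2*7*5 = 70
cos(theta2) = -49/70 = -7/10

-7/10


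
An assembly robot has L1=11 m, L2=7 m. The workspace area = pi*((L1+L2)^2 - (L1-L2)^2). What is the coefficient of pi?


Given: L1 = 11, L2 = 7
(L1+L2)^2 = (18)^2 = 324
(L1-L2)^2 = (4)^2 = 16
Difference = 324 - 16 = 308
This equals 4*L1*L2 = 4*11*7 = 308
Workspace area = 308*pi

308


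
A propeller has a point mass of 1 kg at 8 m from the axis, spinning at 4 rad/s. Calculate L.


Given: m = 1 kg, r = 8 m, omega = 4 rad/s
For a point mass: I = m*r^2
I = 1*8^2 = 1*64 = 64
L = I*omega = 64*4
L = 256 kg*m^2/s

256 kg*m^2/s


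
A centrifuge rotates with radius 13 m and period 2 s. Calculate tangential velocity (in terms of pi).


Given: radius r = 13 m, period T = 2 s
Using v = 2*pi*r / T
v = 2*pi*13 / 2
v = 26*pi / 2
v = 13*pi m/s

13*pi m/s


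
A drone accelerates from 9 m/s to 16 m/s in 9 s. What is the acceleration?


Given: initial velocity v0 = 9 m/s, final velocity v = 16 m/s, time t = 9 s
Using a = (v - v0) / t
a = (16 - 9) / 9
a = 7 / 9
a = 7/9 m/s^2

7/9 m/s^2


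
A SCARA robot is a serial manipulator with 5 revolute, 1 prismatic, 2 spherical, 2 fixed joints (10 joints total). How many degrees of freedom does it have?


Given: serial robot with 5 revolute, 1 prismatic, 2 spherical, 2 fixed joints
DOF contribution per joint type: revolute=1, prismatic=1, spherical=3, fixed=0
DOF = 5*1 + 1*1 + 2*3 + 2*0
DOF = 12

12


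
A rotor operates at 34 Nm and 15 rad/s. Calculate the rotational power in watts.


Given: tau = 34 Nm, omega = 15 rad/s
Using P = tau * omega
P = 34 * 15
P = 510 W

510 W


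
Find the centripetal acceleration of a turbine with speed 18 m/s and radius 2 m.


Given: v = 18 m/s, r = 2 m
Using a_c = v^2 / r
a_c = 18^2 / 2
a_c = 324 / 2
a_c = 162 m/s^2

162 m/s^2


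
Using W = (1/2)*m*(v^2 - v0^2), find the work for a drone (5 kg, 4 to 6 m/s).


Given: m = 5 kg, v0 = 4 m/s, v = 6 m/s
Using W = (1/2)*m*(v^2 - v0^2)
v^2 = 6^2 = 36
v0^2 = 4^2 = 16
v^2 - v0^2 = 36 - 16 = 20
W = (1/2)*5*20 = 50 J

50 J


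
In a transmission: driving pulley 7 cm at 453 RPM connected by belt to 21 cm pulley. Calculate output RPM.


Given: D1 = 7 cm, w1 = 453 RPM, D2 = 21 cm
Using D1*w1 = D2*w2
w2 = D1*w1 / D2
w2 = 7*453 / 21
w2 = 3171 / 21
w2 = 151 RPM

151 RPM


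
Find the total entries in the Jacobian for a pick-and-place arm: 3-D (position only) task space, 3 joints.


Given: task space dimension = 3, joints = 3
Jacobian is a 3 x 3 matrix
Total entries = rows * columns
Total = 3 * 3
Total = 9

9


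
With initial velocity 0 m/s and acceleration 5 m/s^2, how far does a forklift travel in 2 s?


Given: v0 = 0 m/s, a = 5 m/s^2, t = 2 s
Using s = v0*t + (1/2)*a*t^2
s = 0*2 + (1/2)*5*2^2
s = 0 + (1/2)*20
s = 0 + 10
s = 10

10 m


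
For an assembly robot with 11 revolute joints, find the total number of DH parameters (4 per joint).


Given: 11 joints, 4 DH parameters per joint (d, theta, a, alpha)
Total DH parameters = number_of_joints * 4
Total = 11 * 4
Total = 44

44


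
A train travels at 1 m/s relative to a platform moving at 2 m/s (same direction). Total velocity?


Given: object velocity = 1 m/s, platform velocity = 2 m/s (same direction)
Using classical velocity addition: v_total = v_object + v_platform
v_total = 1 + 2
v_total = 3 m/s

3 m/s


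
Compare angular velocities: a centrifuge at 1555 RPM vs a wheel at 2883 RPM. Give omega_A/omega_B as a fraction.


Given: RPM_A = 1555, RPM_B = 2883
omega = 2*pi*RPM/60, so omega_A/omega_B = RPM_A / RPM_B
omega_A/omega_B = 1555 / 2883
omega_A/omega_B = 1555/2883

1555/2883


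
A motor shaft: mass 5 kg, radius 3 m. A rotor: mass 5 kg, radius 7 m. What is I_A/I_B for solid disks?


Given: M1=5 kg, R1=3 m, M2=5 kg, R2=7 m
For a disk: I = (1/2)*M*R^2, so I_A/I_B = (M1*R1^2)/(M2*R2^2)
M1*R1^2 = 5*9 = 45
M2*R2^2 = 5*49 = 245
I_A/I_B = 45/245 = 9/49

9/49


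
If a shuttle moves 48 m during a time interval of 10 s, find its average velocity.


Given: distance d = 48 m, time t = 10 s
Using v = d / t
v = 48 / 10
v = 24/5 m/s

24/5 m/s


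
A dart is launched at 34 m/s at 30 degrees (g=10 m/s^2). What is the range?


Given: v0 = 34 m/s, theta = 30 deg, g = 10 m/s^2
sin(2*30) = sin(60) = sqrt(3)/2
Using R = v0^2 * sin(2*theta) / g
R = 34^2 * (sqrt(3)/2) / 10
R = 1156 * sqrt(3) / 20
R = 289/5*sqrt(3) m

289/5*sqrt(3) m


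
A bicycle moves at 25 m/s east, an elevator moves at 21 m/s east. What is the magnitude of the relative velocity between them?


Given: v_A = 25 m/s east, v_B = 21 m/s east
Both move in the same direction; relative speed = |v_A - v_B|
|25 - 21| = |4|
= 4 m/s

4 m/s


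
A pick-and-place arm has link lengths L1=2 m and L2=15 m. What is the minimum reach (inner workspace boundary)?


Given: L1 = 2 m, L2 = 15 m
For a 2-link planar arm, min reach = |L1 - L2| (second link folded back)
Min reach = |2 - 15|
Min reach = 13 m

13 m


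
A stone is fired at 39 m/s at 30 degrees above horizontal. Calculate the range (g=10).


Given: v0 = 39 m/s, theta = 30 deg, g = 10 m/s^2
sin(2*30) = sin(60) = sqrt(3)/2
Using R = v0^2 * sin(2*theta) / g
R = 39^2 * (sqrt(3)/2) / 10
R = 1521 * sqrt(3) / 20
R = 1521/20*sqrt(3) m

1521/20*sqrt(3) m


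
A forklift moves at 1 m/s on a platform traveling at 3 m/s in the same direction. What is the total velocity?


Given: object velocity = 1 m/s, platform velocity = 3 m/s (same direction)
Using classical velocity addition: v_total = v_object + v_platform
v_total = 1 + 3
v_total = 4 m/s

4 m/s


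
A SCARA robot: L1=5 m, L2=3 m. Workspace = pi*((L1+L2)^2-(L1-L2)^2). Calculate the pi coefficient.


Given: L1 = 5, L2 = 3
(L1+L2)^2 = (8)^2 = 64
(L1-L2)^2 = (2)^2 = 4
Difference = 64 - 4 = 60
This equals 4*L1*L2 = 4*5*3 = 60
Workspace area = 60*pi

60


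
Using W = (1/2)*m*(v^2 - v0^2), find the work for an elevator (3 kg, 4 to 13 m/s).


Given: m = 3 kg, v0 = 4 m/s, v = 13 m/s
Using W = (1/2)*m*(v^2 - v0^2)
v^2 = 13^2 = 169
v0^2 = 4^2 = 16
v^2 - v0^2 = 169 - 16 = 153
W = (1/2)*3*153 = 459/2 J

459/2 J


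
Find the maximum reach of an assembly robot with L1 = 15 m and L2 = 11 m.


Given: L1 = 15 m, L2 = 11 m
For a 2-link planar arm, max reach = L1 + L2 (fully extended)
Max reach = 15 + 11
Max reach = 26 m

26 m


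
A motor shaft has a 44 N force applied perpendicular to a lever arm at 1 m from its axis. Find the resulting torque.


Given: F = 44 N, r = 1 m, angle = 90 deg (perpendicular)
Using tau = F * r * sin(90)
sin(90) = 1
tau = 44 * 1 * 1
tau = 44 Nm

44 Nm


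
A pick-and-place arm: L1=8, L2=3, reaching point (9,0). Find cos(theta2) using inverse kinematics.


Given: L1 = 8, L2 = 3, target (x, y) = (9, 0)
Using cos(theta2) = (x^2 + y^2 - L1^2 - L2^2) / (2*L1*L2)
x^2 + y^2 = 9^2 + 0 = 81
L1^2 + L2^2 = 64 + 9 = 73
Numerator = 81 - 73 = 8
Denominator = 2*8*3 = 48
cos(theta2) = 8/48 = 1/6

1/6


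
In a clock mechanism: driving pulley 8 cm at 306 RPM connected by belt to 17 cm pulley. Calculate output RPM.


Given: D1 = 8 cm, w1 = 306 RPM, D2 = 17 cm
Using D1*w1 = D2*w2
w2 = D1*w1 / D2
w2 = 8*306 / 17
w2 = 2448 / 17
w2 = 144 RPM

144 RPM


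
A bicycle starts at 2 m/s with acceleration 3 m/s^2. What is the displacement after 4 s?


Given: v0 = 2 m/s, a = 3 m/s^2, t = 4 s
Using s = v0*t + (1/2)*a*t^2
s = 2*4 + (1/2)*3*4^2
s = 8 + (1/2)*48
s = 8 + 24
s = 32

32 m


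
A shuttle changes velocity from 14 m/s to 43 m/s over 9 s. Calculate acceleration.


Given: initial velocity v0 = 14 m/s, final velocity v = 43 m/s, time t = 9 s
Using a = (v - v0) / t
a = (43 - 14) / 9
a = 29 / 9
a = 29/9 m/s^2

29/9 m/s^2


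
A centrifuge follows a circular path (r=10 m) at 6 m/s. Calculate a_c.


Given: v = 6 m/s, r = 10 m
Using a_c = v^2 / r
a_c = 6^2 / 10
a_c = 36 / 10
a_c = 18/5 m/s^2

18/5 m/s^2


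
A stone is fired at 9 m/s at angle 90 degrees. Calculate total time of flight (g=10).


Given: v0 = 9 m/s, theta = 90 deg, g = 10 m/s^2
sin(90) = 1
Using T = 2*v0*sin(theta) / g
T = 2*9*1 / 10
T = 18 / 10
T = 9/5 s

9/5 s


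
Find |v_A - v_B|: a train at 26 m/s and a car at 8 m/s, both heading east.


Given: v_A = 26 m/s east, v_B = 8 m/s east
Both move in the same direction; relative speed = |v_A - v_B|
|26 - 8| = |18|
= 18 m/s

18 m/s


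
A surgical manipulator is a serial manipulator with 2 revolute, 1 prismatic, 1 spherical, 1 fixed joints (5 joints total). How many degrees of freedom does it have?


Given: serial robot with 2 revolute, 1 prismatic, 1 spherical, 1 fixed joints
DOF contribution per joint type: revolute=1, prismatic=1, spherical=3, fixed=0
DOF = 2*1 + 1*1 + 1*3 + 1*0
DOF = 6

6


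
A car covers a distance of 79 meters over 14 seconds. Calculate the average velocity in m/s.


Given: distance d = 79 m, time t = 14 s
Using v = d / t
v = 79 / 14
v = 79/14 m/s

79/14 m/s


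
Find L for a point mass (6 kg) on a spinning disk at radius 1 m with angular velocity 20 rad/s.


Given: m = 6 kg, r = 1 m, omega = 20 rad/s
For a point mass: I = m*r^2
I = 6*1^2 = 6*1 = 6
L = I*omega = 6*20
L = 120 kg*m^2/s

120 kg*m^2/s


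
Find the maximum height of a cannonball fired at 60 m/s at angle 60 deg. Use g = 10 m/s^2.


Given: v0 = 60 m/s, theta = 60 deg, g = 10 m/s^2
sin^2(60) = 3/4
Using H = v0^2 * sin^2(theta) / (2*g)
H = 60^2 * 3/4 / (2*10)
H = 3600 * 3/4 / 20
H = 2700 / 20
H = 135 m

135 m


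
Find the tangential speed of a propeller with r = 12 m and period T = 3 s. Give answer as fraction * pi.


Given: radius r = 12 m, period T = 3 s
Using v = 2*pi*r / T
v = 2*pi*12 / 3
v = 24*pi / 3
v = 8*pi m/s

8*pi m/s


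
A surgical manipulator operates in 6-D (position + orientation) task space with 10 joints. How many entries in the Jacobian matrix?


Given: task space dimension = 6, joints = 10
Jacobian is a 6 x 10 matrix
Total entries = rows * columns
Total = 6 * 10
Total = 60

60


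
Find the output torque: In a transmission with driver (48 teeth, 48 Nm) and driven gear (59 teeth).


Given: N1 = 48, N2 = 59, T1 = 48 Nm
Using T2/T1 = N2/N1
T2 = T1 * N2 / N1
T2 = 48 * 59 / 48
T2 = 2832 / 48
T2 = 59 Nm

59 Nm


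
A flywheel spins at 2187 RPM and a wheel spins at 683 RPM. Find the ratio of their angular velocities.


Given: RPM_A = 2187, RPM_B = 683
omega = 2*pi*RPM/60, so omega_A/omega_B = RPM_A / RPM_B
omega_A/omega_B = 2187 / 683
omega_A/omega_B = 2187/683

2187/683


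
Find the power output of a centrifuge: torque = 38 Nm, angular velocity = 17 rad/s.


Given: tau = 38 Nm, omega = 17 rad/s
Using P = tau * omega
P = 38 * 17
P = 646 W

646 W


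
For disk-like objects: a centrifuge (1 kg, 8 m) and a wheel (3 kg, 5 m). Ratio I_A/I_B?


Given: M1=1 kg, R1=8 m, M2=3 kg, R2=5 m
For a disk: I = (1/2)*M*R^2, so I_A/I_B = (M1*R1^2)/(M2*R2^2)
M1*R1^2 = 1*64 = 64
M2*R2^2 = 3*25 = 75
I_A/I_B = 64/75 = 64/75

64/75


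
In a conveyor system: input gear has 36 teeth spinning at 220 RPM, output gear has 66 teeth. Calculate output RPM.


Given: N1 = 36 teeth, w1 = 220 RPM, N2 = 66 teeth
Using N1*w1 = N2*w2
w2 = N1*w1 / N2
w2 = 36*220 / 66
w2 = 7920 / 66
w2 = 120 RPM

120 RPM


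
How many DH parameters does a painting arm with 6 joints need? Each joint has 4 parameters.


Given: 6 joints, 4 DH parameters per joint (d, theta, a, alpha)
Total DH parameters = number_of_joints * 4
Total = 6 * 4
Total = 24

24


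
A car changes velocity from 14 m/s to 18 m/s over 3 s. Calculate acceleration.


Given: initial velocity v0 = 14 m/s, final velocity v = 18 m/s, time t = 3 s
Using a = (v - v0) / t
a = (18 - 14) / 3
a = 4 / 3
a = 4/3 m/s^2

4/3 m/s^2


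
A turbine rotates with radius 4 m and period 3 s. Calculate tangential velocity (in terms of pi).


Given: radius r = 4 m, period T = 3 s
Using v = 2*pi*r / T
v = 2*pi*4 / 3
v = 8*pi / 3
v = 8/3*pi m/s

8/3*pi m/s


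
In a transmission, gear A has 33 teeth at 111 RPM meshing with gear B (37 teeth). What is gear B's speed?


Given: N1 = 33 teeth, w1 = 111 RPM, N2 = 37 teeth
Using N1*w1 = N2*w2
w2 = N1*w1 / N2
w2 = 33*111 / 37
w2 = 3663 / 37
w2 = 99 RPM

99 RPM


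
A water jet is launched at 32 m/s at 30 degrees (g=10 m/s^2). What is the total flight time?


Given: v0 = 32 m/s, theta = 30 deg, g = 10 m/s^2
sin(30) = 1/2
Using T = 2*v0*sin(theta) / g
T = 2*32*1/2 / 10
T = 32 / 10
T = 16/5 s

16/5 s


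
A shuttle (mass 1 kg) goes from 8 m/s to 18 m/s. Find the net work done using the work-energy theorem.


Given: m = 1 kg, v0 = 8 m/s, v = 18 m/s
Using W = (1/2)*m*(v^2 - v0^2)
v^2 = 18^2 = 324
v0^2 = 8^2 = 64
v^2 - v0^2 = 324 - 64 = 260
W = (1/2)*1*260 = 130 J

130 J


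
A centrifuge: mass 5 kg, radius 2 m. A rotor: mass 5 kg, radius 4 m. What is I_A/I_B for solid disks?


Given: M1=5 kg, R1=2 m, M2=5 kg, R2=4 m
For a disk: I = (1/2)*M*R^2, so I_A/I_B = (M1*R1^2)/(M2*R2^2)
M1*R1^2 = 5*4 = 20
M2*R2^2 = 5*16 = 80
I_A/I_B = 20/80 = 1/4

1/4


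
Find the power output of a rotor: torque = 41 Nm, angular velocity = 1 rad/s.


Given: tau = 41 Nm, omega = 1 rad/s
Using P = tau * omega
P = 41 * 1
P = 41 W

41 W


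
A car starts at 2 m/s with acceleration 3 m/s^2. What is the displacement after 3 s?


Given: v0 = 2 m/s, a = 3 m/s^2, t = 3 s
Using s = v0*t + (1/2)*a*t^2
s = 2*3 + (1/2)*3*3^2
s = 6 + (1/2)*27
s = 6 + 27/2
s = 39/2

39/2 m


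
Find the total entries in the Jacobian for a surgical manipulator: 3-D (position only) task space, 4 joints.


Given: task space dimension = 3, joints = 4
Jacobian is a 3 x 4 matrix
Total entries = rows * columns
Total = 3 * 4
Total = 12

12


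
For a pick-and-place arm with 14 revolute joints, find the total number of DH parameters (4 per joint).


Given: 14 joints, 4 DH parameters per joint (d, theta, a, alpha)
Total DH parameters = number_of_joints * 4
Total = 14 * 4
Total = 56

56


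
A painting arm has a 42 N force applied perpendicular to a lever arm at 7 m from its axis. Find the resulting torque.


Given: F = 42 N, r = 7 m, angle = 90 deg (perpendicular)
Using tau = F * r * sin(90)
sin(90) = 1
tau = 42 * 7 * 1
tau = 294 Nm

294 Nm


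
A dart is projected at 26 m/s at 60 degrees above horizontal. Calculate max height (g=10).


Given: v0 = 26 m/s, theta = 60 deg, g = 10 m/s^2
sin^2(60) = 3/4
Using H = v0^2 * sin^2(theta) / (2*g)
H = 26^2 * 3/4 / (2*10)
H = 676 * 3/4 / 20
H = 507 / 20
H = 507/20 m

507/20 m


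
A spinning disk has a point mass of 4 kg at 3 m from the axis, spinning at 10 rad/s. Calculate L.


Given: m = 4 kg, r = 3 m, omega = 10 rad/s
For a point mass: I = m*r^2
I = 4*3^2 = 4*9 = 36
L = I*omega = 36*10
L = 360 kg*m^2/s

360 kg*m^2/s


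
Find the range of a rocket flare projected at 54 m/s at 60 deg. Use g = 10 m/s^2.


Given: v0 = 54 m/s, theta = 60 deg, g = 10 m/s^2
sin(2*60) = sin(120) = sqrt(3)/2
Using R = v0^2 * sin(2*theta) / g
R = 54^2 * (sqrt(3)/2) / 10
R = 2916 * sqrt(3) / 20
R = 729/5*sqrt(3) m

729/5*sqrt(3) m


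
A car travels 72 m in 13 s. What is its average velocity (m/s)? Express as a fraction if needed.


Given: distance d = 72 m, time t = 13 s
Using v = d / t
v = 72 / 13
v = 72/13 m/s

72/13 m/s


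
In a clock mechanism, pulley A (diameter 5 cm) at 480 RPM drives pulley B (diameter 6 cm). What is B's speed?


Given: D1 = 5 cm, w1 = 480 RPM, D2 = 6 cm
Using D1*w1 = D2*w2
w2 = D1*w1 / D2
w2 = 5*480 / 6
w2 = 2400 / 6
w2 = 400 RPM

400 RPM


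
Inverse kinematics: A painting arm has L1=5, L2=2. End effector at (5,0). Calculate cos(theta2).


Given: L1 = 5, L2 = 2, target (x, y) = (5, 0)
Using cos(theta2) = (x^2 + y^2 - L1^2 - L2^2) / (2*L1*L2)
x^2 + y^2 = 5^2 + 0 = 25
L1^2 + L2^2 = 25 + 4 = 29
Numerator = 25 - 29 = -4
Denominator = 2*5*2 = 20
cos(theta2) = -4/20 = -1/5

-1/5


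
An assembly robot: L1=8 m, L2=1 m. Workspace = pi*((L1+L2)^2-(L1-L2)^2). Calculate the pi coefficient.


Given: L1 = 8, L2 = 1
(L1+L2)^2 = (9)^2 = 81
(L1-L2)^2 = (7)^2 = 49
Difference = 81 - 49 = 32
This equals 4*L1*L2 = 4*8*1 = 32
Workspace area = 32*pi

32


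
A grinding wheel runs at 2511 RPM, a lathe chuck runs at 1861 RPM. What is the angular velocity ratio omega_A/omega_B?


Given: RPM_A = 2511, RPM_B = 1861
omega = 2*pi*RPM/60, so omega_A/omega_B = RPM_A / RPM_B
omega_A/omega_B = 2511 / 1861
omega_A/omega_B = 2511/1861

2511/1861


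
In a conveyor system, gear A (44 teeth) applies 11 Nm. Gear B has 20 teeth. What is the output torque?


Given: N1 = 44, N2 = 20, T1 = 11 Nm
Using T2/T1 = N2/N1
T2 = T1 * N2 / N1
T2 = 11 * 20 / 44
T2 = 220 / 44
T2 = 5 Nm

5 Nm


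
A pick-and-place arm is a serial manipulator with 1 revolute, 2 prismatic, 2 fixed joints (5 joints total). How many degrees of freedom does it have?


Given: serial robot with 1 revolute, 2 prismatic, 2 fixed joints
DOF contribution per joint type: revolute=1, prismatic=1, spherical=3, fixed=0
DOF = 1*1 + 2*1 + 2*0
DOF = 3

3


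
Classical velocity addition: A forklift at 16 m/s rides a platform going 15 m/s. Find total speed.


Given: object velocity = 16 m/s, platform velocity = 15 m/s (same direction)
Using classical velocity addition: v_total = v_object + v_platform
v_total = 16 + 15
v_total = 31 m/s

31 m/s


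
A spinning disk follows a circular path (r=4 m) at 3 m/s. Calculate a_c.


Given: v = 3 m/s, r = 4 m
Using a_c = v^2 / r
a_c = 3^2 / 4
a_c = 9 / 4
a_c = 9/4 m/s^2

9/4 m/s^2


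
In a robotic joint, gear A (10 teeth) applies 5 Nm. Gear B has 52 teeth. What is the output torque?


Given: N1 = 10, N2 = 52, T1 = 5 Nm
Using T2/T1 = N2/N1
T2 = T1 * N2 / N1
T2 = 5 * 52 / 10
T2 = 260 / 10
T2 = 26 Nm

26 Nm


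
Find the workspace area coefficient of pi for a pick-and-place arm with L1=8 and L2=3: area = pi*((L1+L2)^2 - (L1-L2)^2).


Given: L1 = 8, L2 = 3
(L1+L2)^2 = (11)^2 = 121
(L1-L2)^2 = (5)^2 = 25
Difference = 121 - 25 = 96
This equals 4*L1*L2 = 4*8*3 = 96
Workspace area = 96*pi

96


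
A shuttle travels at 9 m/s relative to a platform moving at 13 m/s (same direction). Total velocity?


Given: object velocity = 9 m/s, platform velocity = 13 m/s (same direction)
Using classical velocity addition: v_total = v_object + v_platform
v_total = 9 + 13
v_total = 22 m/s

22 m/s


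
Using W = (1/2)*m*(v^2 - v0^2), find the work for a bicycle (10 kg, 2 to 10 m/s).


Given: m = 10 kg, v0 = 2 m/s, v = 10 m/s
Using W = (1/2)*m*(v^2 - v0^2)
v^2 = 10^2 = 100
v0^2 = 2^2 = 4
v^2 - v0^2 = 100 - 4 = 96
W = (1/2)*10*96 = 480 J

480 J


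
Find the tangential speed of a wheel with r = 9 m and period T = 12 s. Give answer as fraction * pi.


Given: radius r = 9 m, period T = 12 s
Using v = 2*pi*r / T
v = 2*pi*9 / 12
v = 18*pi / 12
v = 3/2*pi m/s

3/2*pi m/s


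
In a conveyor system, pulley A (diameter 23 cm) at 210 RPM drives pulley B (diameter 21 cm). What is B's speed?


Given: D1 = 23 cm, w1 = 210 RPM, D2 = 21 cm
Using D1*w1 = D2*w2
w2 = D1*w1 / D2
w2 = 23*210 / 21
w2 = 4830 / 21
w2 = 230 RPM

230 RPM


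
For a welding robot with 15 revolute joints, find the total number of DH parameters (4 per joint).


Given: 15 joints, 4 DH parameters per joint (d, theta, a, alpha)
Total DH parameters = number_of_joints * 4
Total = 15 * 4
Total = 60

60


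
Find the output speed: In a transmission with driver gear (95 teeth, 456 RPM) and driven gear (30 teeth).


Given: N1 = 95 teeth, w1 = 456 RPM, N2 = 30 teeth
Using N1*w1 = N2*w2
w2 = N1*w1 / N2
w2 = 95*456 / 30
w2 = 43320 / 30
w2 = 1444 RPM

1444 RPM
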